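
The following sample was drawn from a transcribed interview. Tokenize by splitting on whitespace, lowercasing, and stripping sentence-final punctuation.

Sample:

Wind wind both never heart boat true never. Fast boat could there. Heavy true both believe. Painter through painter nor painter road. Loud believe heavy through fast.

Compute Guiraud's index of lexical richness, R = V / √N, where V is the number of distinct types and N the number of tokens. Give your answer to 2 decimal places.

3.08

N = 27, V = 16.
√N = 5.196152
R = 16 / 5.196152 = 3.08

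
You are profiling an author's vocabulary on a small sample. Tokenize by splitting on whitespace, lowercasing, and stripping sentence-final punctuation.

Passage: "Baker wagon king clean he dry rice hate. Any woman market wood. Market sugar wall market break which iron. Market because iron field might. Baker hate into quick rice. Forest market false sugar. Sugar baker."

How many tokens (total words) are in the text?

35

Tokens: baker, wagon, king, clean, he, dry, rice, hate, any, woman, market, wood, market, sugar, wall, market, break, which, iron, market, because, iron, field, might, baker, hate, into, quick, rice, forest, market, false, sugar, sugar, baker
N = 35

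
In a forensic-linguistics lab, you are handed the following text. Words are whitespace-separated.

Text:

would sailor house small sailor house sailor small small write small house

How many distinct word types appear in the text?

5

Distinct types: {house, sailor, small, would, write}
V = 5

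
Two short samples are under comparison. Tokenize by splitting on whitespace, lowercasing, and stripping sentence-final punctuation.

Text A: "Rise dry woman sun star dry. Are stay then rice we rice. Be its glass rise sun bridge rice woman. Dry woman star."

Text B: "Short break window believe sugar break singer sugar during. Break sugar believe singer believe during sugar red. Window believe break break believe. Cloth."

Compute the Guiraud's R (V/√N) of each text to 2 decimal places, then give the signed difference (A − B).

1.04

A: V=14, N=23, R=2.92
B: V=9, N=23, R=1.88
Difference = 2.92 − 1.88 = 1.04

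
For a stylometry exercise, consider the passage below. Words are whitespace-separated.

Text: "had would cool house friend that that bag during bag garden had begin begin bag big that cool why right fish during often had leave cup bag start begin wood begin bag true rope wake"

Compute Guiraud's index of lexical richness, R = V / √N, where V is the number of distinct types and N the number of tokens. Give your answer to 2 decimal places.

N = 35, V = 22.
√N = 5.916080
R = 22 / 5.916080 = 3.72

3.72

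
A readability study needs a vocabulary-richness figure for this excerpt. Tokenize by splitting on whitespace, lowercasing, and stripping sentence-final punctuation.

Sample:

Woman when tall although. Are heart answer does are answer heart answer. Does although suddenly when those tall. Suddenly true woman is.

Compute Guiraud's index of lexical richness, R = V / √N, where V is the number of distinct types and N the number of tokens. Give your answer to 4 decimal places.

N = 22, V = 12.
√N = 4.690416
R = 12 / 4.690416 = 2.5584

2.5584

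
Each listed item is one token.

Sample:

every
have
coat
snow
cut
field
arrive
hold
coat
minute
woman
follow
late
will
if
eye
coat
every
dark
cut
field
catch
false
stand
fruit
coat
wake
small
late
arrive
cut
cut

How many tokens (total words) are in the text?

32

Tokens: every, have, coat, snow, cut, field, arrive, hold, coat, minute, woman, follow, late, will, if, eye, coat, every, dark, cut, field, catch, false, stand, fruit, coat, wake, small, late, arrive, cut, cut
N = 32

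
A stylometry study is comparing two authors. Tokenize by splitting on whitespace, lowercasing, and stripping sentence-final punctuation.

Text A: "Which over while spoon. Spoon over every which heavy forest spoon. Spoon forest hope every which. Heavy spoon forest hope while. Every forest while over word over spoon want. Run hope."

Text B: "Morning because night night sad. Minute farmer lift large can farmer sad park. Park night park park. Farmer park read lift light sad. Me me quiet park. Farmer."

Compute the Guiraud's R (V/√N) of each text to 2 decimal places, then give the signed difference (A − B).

-0.67

A: V=11, N=31, R=1.98
B: V=14, N=28, R=2.65
Difference = 1.98 − 2.65 = -0.67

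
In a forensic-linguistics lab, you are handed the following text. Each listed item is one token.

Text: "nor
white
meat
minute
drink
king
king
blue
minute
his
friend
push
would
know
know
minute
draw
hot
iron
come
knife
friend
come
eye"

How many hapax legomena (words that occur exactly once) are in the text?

Frequencies: minute:3, king:2, friend:2, know:2, come:2, nor:1, white:1, meat:1, drink:1, blue:1, his:1, push:1, would:1, draw:1, hot:1, iron:1, knife:1, eye:1
Hapax (freq=1): blue, draw, drink, eye, his, hot, iron, knife, meat, nor, push, white, would

13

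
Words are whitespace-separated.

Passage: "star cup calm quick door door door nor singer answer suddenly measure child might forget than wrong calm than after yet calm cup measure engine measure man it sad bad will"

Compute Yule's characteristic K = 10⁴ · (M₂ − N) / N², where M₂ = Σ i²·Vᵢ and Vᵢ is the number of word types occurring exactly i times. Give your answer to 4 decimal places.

Frequencies: calm:3, door:3, measure:3, cup:2, than:2, star:1, quick:1, nor:1, singer:1, answer:1, suddenly:1, child:1, might:1, forget:1, wrong:1, after:1, yet:1, engine:1, man:1, it:1, … (3 more, each freq 1)
N = 31. Frequency spectrum: V_1=18, V_2=2, V_3=3
M₂ = 1²·18 + 2²·2 + 3²·3 = 53
K = 10000 × (53 − 31) / 31² = 228.9282

228.9282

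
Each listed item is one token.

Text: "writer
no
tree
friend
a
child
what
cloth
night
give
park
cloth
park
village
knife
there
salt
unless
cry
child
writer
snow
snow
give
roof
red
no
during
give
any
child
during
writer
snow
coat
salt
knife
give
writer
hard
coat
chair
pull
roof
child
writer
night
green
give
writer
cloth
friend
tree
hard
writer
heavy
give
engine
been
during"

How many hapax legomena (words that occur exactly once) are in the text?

Frequencies: writer:7, give:6, child:4, cloth:3, snow:3, during:3, no:2, tree:2, friend:2, night:2, park:2, knife:2, salt:2, roof:2, coat:2, hard:2, a:1, what:1, village:1, there:1, … (10 more, each freq 1)
Hapax (freq=1): a, any, been, chair, cry, engine, green, heavy, pull, red, there, unless, village, what

14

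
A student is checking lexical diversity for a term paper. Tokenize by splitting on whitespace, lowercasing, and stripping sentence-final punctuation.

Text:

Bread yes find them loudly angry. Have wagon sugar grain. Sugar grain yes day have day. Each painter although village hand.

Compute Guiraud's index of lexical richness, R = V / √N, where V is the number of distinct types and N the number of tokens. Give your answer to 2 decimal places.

3.49

N = 21, V = 16.
√N = 4.582576
R = 16 / 4.582576 = 3.49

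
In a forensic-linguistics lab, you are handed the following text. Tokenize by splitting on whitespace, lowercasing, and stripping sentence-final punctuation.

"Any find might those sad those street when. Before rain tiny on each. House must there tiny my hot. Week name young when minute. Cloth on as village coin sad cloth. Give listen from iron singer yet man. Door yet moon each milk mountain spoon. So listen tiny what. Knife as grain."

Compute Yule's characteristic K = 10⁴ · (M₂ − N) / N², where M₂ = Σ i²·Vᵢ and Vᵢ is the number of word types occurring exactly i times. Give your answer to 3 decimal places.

Frequencies: tiny:3, those:2, sad:2, when:2, on:2, each:2, cloth:2, as:2, listen:2, yet:2, any:1, find:1, might:1, street:1, before:1, rain:1, house:1, must:1, there:1, my:1, … (21 more, each freq 1)
N = 52. Frequency spectrum: V_1=31, V_2=9, V_3=1
M₂ = 1²·31 + 2²·9 + 3²·1 = 76
K = 10000 × (76 − 52) / 52² = 88.757

88.757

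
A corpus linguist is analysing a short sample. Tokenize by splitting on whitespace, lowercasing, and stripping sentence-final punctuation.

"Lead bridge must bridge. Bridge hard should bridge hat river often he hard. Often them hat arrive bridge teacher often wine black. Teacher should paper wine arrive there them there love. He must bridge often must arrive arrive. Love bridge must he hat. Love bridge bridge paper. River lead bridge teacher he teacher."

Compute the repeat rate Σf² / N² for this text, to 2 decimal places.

Frequencies: bridge:10, must:4, often:4, he:4, arrive:4, teacher:4, hat:3, love:3, lead:2, hard:2, should:2, river:2, them:2, wine:2, paper:2, there:2, black:1
Σf² = 231; N² = 2809
Repeat rate = 231 / 2809 = 0.08

0.08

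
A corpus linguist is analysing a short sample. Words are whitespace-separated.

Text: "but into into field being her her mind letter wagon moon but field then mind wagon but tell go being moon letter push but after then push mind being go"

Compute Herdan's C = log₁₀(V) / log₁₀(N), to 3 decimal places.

0.776

N = 30, V = 14.
log₁₀(V) = 1.146128, log₁₀(N) = 1.477121
C = 1.146128 / 1.477121 = 0.776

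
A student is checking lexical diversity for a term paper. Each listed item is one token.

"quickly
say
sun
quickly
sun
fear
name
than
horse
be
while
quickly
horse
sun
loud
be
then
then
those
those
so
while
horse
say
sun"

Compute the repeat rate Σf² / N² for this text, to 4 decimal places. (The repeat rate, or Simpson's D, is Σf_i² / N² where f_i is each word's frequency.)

0.0944

Frequencies: sun:4, quickly:3, horse:3, say:2, be:2, while:2, then:2, those:2, fear:1, name:1, than:1, loud:1, so:1
Σf² = 59; N² = 625
Repeat rate = 59 / 625 = 0.0944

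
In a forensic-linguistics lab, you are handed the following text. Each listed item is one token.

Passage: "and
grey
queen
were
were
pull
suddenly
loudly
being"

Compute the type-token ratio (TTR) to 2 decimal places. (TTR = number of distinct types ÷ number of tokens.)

N = 9 tokens, V = 8 types.
TTR = V / N = 8 / 9 = 0.89

0.89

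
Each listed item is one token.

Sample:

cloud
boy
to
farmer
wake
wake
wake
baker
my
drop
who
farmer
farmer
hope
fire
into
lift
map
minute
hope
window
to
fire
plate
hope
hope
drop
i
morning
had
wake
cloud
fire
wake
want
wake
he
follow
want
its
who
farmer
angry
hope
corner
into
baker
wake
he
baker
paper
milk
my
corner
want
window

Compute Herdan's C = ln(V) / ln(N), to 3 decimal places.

N = 56, V = 28.
ln(V) = 3.332205, ln(N) = 4.025352
C = 3.332205 / 4.025352 = 0.828

0.828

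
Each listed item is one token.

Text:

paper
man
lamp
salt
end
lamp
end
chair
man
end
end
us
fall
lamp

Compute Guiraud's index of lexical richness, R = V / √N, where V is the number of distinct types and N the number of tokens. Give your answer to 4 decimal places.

2.1381

N = 14, V = 8.
√N = 3.741657
R = 8 / 3.741657 = 2.1381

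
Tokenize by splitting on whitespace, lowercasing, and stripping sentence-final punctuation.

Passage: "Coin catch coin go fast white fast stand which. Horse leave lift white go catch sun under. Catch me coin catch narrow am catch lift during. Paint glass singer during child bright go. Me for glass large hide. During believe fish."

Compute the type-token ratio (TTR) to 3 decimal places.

N = 41 tokens, V = 26 types.
TTR = V / N = 26 / 41 = 0.634

0.634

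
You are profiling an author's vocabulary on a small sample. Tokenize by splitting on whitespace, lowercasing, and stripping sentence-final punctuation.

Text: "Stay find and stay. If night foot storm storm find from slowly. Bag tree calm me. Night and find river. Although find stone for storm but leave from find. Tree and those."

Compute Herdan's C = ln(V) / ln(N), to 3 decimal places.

0.864

N = 32, V = 20.
ln(V) = 2.995732, ln(N) = 3.465736
C = 2.995732 / 3.465736 = 0.864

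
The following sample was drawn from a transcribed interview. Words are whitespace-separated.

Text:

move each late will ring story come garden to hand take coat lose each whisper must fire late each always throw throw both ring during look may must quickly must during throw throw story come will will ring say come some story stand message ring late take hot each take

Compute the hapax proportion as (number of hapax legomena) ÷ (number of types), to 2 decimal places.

Frequencies: each:4, ring:4, throw:4, late:3, will:3, story:3, come:3, take:3, must:3, during:2, move:1, garden:1, to:1, hand:1, coat:1, lose:1, whisper:1, fire:1, always:1, both:1, … (8 more, each freq 1)
Hapax count = 18; type count = 28.
Ratio = 18 / 28 = 0.64

0.64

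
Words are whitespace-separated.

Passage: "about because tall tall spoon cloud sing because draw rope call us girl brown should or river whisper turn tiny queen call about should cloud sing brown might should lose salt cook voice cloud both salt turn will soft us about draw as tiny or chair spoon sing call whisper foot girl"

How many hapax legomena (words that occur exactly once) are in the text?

13

Frequencies: about:3, cloud:3, sing:3, call:3, should:3, because:2, tall:2, spoon:2, draw:2, us:2, girl:2, brown:2, or:2, whisper:2, turn:2, tiny:2, salt:2, rope:1, river:1, queen:1, … (10 more, each freq 1)
Hapax (freq=1): as, both, chair, cook, foot, lose, might, queen, river, rope, soft, voice, will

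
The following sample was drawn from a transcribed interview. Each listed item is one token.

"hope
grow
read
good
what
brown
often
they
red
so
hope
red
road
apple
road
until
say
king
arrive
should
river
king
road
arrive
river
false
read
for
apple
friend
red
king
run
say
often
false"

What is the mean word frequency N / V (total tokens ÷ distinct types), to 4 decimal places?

N = 36 tokens, V = 22 types.
Mean frequency = N / V = 36 / 22 = 1.6364

1.6364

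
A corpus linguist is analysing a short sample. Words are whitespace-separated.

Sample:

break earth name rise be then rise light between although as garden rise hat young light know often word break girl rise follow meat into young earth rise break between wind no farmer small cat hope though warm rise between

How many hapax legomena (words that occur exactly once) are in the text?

Frequencies: rise:6, break:3, between:3, earth:2, light:2, young:2, name:1, be:1, then:1, although:1, as:1, garden:1, hat:1, know:1, often:1, word:1, girl:1, follow:1, meat:1, into:1, … (8 more, each freq 1)
Hapax (freq=1): although, as, be, cat, farmer, follow, garden, girl, hat, hope, into, know, meat, name, no, often, small, then, though, warm, wind, word

22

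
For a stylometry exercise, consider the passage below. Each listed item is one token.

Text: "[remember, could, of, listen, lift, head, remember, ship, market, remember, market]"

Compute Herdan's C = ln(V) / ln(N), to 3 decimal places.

N = 11, V = 8.
ln(V) = 2.079442, ln(N) = 2.397895
C = 2.079442 / 2.397895 = 0.867

0.867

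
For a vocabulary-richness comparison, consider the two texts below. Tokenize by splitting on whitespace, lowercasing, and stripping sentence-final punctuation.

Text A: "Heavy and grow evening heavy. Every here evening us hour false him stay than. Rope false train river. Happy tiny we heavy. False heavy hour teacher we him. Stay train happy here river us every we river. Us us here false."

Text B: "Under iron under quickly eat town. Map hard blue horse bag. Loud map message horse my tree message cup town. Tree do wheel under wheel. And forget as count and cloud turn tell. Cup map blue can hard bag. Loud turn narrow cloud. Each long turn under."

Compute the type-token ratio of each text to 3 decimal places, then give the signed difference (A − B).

-0.133

TTR(A) = 19/41 = 0.463
TTR(B) = 28/47 = 0.596
Difference = 0.463 − 0.596 = -0.133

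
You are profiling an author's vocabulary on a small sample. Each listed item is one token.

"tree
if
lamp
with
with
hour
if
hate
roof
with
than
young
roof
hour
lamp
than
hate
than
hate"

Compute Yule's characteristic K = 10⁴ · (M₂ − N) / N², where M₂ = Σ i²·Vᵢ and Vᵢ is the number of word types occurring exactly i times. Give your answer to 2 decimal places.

Frequencies: with:3, hate:3, than:3, if:2, lamp:2, hour:2, roof:2, tree:1, young:1
N = 19. Frequency spectrum: V_1=2, V_2=4, V_3=3
M₂ = 1²·2 + 2²·4 + 3²·3 = 45
K = 10000 × (45 − 19) / 19² = 720.22

720.22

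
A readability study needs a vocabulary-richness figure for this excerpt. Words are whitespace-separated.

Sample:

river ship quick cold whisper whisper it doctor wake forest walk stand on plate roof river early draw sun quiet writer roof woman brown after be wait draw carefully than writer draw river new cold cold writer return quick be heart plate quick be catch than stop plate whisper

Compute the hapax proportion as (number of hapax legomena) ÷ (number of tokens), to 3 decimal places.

0.429

Frequencies: river:3, quick:3, cold:3, whisper:3, plate:3, draw:3, writer:3, be:3, roof:2, than:2, ship:1, it:1, doctor:1, wake:1, forest:1, walk:1, stand:1, on:1, early:1, sun:1, … (11 more, each freq 1)
Hapax count = 21; token count = 49.
Ratio = 21 / 49 = 0.429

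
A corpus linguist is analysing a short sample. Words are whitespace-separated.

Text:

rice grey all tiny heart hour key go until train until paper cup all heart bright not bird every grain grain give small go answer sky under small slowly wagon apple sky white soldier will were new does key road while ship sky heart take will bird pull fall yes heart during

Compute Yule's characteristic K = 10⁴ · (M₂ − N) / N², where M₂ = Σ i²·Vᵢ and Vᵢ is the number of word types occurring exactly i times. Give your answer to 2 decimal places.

Frequencies: heart:4, sky:3, all:2, key:2, go:2, until:2, bird:2, grain:2, small:2, will:2, rice:1, grey:1, tiny:1, hour:1, train:1, paper:1, cup:1, bright:1, not:1, every:1, … (19 more, each freq 1)
N = 52. Frequency spectrum: V_1=29, V_2=8, V_3=1, V_4=1
M₂ = 1²·29 + 2²·8 + 3²·1 + 4²·1 = 86
K = 10000 × (86 − 52) / 52² = 125.74

125.74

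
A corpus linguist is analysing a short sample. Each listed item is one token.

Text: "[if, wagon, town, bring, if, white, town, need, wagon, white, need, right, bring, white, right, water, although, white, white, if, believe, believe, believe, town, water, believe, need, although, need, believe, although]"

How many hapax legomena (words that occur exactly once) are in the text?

0

Frequencies: white:5, believe:5, need:4, if:3, town:3, although:3, wagon:2, bring:2, right:2, water:2
Hapax (freq=1): (none)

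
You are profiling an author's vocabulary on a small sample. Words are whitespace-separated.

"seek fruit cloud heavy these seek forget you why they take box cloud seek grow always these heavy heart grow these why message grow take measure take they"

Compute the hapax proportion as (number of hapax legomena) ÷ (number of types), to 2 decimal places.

0.50

Frequencies: seek:3, these:3, take:3, grow:3, cloud:2, heavy:2, why:2, they:2, fruit:1, forget:1, you:1, box:1, always:1, heart:1, message:1, measure:1
Hapax count = 8; type count = 16.
Ratio = 8 / 16 = 0.50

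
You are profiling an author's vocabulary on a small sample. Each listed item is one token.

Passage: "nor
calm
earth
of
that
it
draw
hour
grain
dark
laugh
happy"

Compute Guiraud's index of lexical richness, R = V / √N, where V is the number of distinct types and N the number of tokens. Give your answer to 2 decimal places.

N = 12, V = 12.
√N = 3.464102
R = 12 / 3.464102 = 3.46

3.46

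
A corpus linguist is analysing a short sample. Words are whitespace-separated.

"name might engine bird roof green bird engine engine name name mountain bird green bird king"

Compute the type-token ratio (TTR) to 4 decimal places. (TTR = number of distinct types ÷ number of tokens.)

N = 16 tokens, V = 8 types.
TTR = V / N = 8 / 16 = 0.5000

0.5000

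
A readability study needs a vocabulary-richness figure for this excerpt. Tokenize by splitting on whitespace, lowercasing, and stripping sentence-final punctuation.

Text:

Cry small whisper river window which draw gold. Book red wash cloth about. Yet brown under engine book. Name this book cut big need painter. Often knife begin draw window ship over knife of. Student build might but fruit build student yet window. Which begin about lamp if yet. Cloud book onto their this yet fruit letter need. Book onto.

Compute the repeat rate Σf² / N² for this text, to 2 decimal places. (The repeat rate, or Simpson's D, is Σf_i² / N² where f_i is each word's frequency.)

0.03

Frequencies: book:5, yet:4, window:3, which:2, draw:2, about:2, this:2, need:2, knife:2, begin:2, student:2, build:2, fruit:2, onto:2, cry:1, small:1, whisper:1, river:1, gold:1, red:1, … (20 more, each freq 1)
Σf² = 120; N² = 3600
Repeat rate = 120 / 3600 = 0.03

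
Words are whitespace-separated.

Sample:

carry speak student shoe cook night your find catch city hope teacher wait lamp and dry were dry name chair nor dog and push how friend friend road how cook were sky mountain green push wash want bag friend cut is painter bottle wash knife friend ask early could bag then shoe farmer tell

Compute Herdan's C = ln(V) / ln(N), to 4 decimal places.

0.9370

N = 54, V = 42.
ln(V) = 3.737670, ln(N) = 3.988984
C = 3.737670 / 3.988984 = 0.9370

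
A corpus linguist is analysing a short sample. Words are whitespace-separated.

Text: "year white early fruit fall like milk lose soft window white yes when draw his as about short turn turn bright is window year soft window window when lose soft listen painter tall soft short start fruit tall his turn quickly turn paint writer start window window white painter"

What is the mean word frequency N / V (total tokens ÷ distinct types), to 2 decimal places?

1.81

N = 49 tokens, V = 27 types.
Mean frequency = N / V = 49 / 27 = 1.81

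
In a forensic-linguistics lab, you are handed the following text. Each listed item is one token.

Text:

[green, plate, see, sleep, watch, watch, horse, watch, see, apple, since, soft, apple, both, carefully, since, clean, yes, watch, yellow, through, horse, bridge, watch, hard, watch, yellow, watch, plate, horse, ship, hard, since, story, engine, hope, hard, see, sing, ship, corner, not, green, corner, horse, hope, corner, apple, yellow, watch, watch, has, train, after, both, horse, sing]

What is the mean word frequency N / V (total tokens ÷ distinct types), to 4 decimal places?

2.1111

N = 57 tokens, V = 27 types.
Mean frequency = N / V = 57 / 27 = 2.1111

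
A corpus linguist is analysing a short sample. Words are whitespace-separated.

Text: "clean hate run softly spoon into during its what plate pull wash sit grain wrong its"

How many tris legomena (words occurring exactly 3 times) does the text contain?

0

Frequencies: its:2, clean:1, hate:1, run:1, softly:1, spoon:1, into:1, during:1, what:1, plate:1, pull:1, wash:1, sit:1, grain:1, wrong:1
Words with frequency 3: (none)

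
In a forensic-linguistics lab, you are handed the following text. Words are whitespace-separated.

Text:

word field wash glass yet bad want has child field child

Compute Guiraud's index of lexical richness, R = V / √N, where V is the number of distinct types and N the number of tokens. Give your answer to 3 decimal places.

2.714

N = 11, V = 9.
√N = 3.316625
R = 9 / 3.316625 = 2.714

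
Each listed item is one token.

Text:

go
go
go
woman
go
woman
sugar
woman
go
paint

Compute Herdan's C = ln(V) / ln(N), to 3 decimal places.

0.602

N = 10, V = 4.
ln(V) = 1.386294, ln(N) = 2.302585
C = 1.386294 / 2.302585 = 0.602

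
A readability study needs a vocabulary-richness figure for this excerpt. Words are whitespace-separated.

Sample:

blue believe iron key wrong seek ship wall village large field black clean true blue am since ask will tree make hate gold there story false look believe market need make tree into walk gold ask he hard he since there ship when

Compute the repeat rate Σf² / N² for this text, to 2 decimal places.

Frequencies: blue:2, believe:2, ship:2, since:2, ask:2, tree:2, make:2, gold:2, there:2, he:2, iron:1, key:1, wrong:1, seek:1, wall:1, village:1, large:1, field:1, black:1, clean:1, … (13 more, each freq 1)
Σf² = 63; N² = 1849
Repeat rate = 63 / 1849 = 0.03

0.03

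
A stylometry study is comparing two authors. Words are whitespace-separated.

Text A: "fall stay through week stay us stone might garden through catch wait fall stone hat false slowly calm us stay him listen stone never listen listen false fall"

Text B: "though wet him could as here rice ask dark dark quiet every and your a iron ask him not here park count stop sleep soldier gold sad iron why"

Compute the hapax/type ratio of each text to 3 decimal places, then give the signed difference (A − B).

-0.204

A: hapax=10, V=17, ratio=0.588
B: hapax=19, V=24, ratio=0.792
Difference = 0.588 − 0.792 = -0.204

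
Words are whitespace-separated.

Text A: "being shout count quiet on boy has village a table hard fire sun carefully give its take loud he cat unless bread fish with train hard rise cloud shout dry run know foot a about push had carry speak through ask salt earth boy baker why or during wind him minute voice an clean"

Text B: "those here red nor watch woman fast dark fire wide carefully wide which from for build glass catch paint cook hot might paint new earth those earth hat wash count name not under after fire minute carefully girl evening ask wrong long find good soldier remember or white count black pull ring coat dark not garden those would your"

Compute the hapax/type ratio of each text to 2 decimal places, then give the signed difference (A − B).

A: hapax=46, V=50, ratio=0.92
B: hapax=40, V=49, ratio=0.82
Difference = 0.92 − 0.82 = 0.10

0.10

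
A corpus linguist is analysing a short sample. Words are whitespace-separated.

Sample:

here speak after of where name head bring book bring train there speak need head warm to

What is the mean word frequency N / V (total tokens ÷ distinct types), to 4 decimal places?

N = 17 tokens, V = 14 types.
Mean frequency = N / V = 17 / 14 = 1.2143

1.2143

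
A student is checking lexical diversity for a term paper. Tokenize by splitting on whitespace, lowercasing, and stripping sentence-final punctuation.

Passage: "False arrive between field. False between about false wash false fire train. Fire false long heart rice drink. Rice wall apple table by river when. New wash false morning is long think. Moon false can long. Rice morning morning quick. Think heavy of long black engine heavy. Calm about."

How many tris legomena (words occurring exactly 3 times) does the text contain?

Frequencies: false:7, long:4, rice:3, morning:3, between:2, about:2, wash:2, fire:2, think:2, heavy:2, arrive:1, field:1, train:1, heart:1, drink:1, wall:1, apple:1, table:1, by:1, river:1, … (10 more, each freq 1)
Words with frequency 3: morning, rice

2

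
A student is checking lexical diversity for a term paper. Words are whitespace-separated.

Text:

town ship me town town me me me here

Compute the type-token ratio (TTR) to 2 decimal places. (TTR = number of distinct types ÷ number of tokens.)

N = 9 tokens, V = 4 types.
TTR = V / N = 4 / 9 = 0.44

0.44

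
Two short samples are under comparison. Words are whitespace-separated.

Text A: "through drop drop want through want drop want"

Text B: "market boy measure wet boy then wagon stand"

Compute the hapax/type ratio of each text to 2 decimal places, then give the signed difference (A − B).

A: hapax=0, V=3, ratio=0.00
B: hapax=6, V=7, ratio=0.86
Difference = 0.00 − 0.86 = -0.86

-0.86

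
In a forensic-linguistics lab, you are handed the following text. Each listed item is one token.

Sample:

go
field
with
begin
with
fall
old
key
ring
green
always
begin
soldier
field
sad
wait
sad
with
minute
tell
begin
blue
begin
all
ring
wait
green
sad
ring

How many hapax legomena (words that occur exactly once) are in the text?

Frequencies: begin:4, with:3, ring:3, sad:3, field:2, green:2, wait:2, go:1, fall:1, old:1, key:1, always:1, soldier:1, minute:1, tell:1, blue:1, all:1
Hapax (freq=1): all, always, blue, fall, go, key, minute, old, soldier, tell

10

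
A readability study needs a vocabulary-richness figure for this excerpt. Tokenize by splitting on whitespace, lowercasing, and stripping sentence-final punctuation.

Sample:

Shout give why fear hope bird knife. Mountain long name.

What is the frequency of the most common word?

1

Frequencies: shout:1, give:1, why:1, fear:1, hope:1, bird:1, knife:1, mountain:1, long:1, name:1
Most common: 'shout' with frequency 1.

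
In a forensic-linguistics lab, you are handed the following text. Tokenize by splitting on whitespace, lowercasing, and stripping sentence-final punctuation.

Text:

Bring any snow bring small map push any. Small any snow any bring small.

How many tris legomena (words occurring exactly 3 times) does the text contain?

Frequencies: any:4, bring:3, small:3, snow:2, map:1, push:1
Words with frequency 3: bring, small

2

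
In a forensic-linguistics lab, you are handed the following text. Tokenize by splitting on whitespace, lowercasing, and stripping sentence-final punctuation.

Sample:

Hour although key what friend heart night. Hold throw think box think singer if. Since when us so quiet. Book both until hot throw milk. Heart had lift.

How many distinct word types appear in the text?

25

Distinct types: {although, book, both, box, friend, had, heart, hold, hot, hour, if, key, lift, milk, night, quiet, since, singer, so, think, throw, until, us, what, when}
V = 25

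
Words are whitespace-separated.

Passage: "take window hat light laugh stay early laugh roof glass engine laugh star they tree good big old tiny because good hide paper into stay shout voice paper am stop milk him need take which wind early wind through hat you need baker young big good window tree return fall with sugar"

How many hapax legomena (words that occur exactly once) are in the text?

Frequencies: laugh:3, good:3, take:2, window:2, hat:2, stay:2, early:2, tree:2, big:2, paper:2, need:2, wind:2, light:1, roof:1, glass:1, engine:1, star:1, they:1, old:1, tiny:1, … (18 more, each freq 1)
Hapax (freq=1): am, baker, because, engine, fall, glass, hide, him, into, light, milk, old, return, roof, shout, star, stop, sugar, they, through, tiny, voice, which, with, you, young

26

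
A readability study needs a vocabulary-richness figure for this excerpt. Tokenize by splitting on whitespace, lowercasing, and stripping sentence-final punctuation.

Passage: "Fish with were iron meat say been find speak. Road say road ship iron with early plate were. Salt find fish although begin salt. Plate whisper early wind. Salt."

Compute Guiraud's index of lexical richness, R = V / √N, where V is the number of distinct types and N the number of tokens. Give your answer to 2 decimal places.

N = 29, V = 18.
√N = 5.385165
R = 18 / 5.385165 = 3.34

3.34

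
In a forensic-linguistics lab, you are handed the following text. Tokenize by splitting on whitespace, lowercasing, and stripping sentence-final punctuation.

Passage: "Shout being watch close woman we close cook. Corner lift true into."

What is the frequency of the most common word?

2

Frequencies: close:2, shout:1, being:1, watch:1, woman:1, we:1, cook:1, corner:1, lift:1, true:1, into:1
Most common: 'close' with frequency 2.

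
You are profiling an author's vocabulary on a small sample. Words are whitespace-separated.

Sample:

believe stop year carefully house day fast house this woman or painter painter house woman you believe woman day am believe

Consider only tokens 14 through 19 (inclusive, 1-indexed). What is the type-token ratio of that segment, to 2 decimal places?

Segment tokens 14–19: house, woman, you, believe, woman, day
Segment N = 6, segment V = 5.
TTR = 5 / 6 = 0.83

0.83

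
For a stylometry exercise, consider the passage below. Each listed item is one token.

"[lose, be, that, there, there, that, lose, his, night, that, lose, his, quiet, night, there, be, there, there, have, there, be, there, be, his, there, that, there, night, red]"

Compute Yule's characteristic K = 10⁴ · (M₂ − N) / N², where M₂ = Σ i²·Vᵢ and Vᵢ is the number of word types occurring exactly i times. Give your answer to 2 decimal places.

Frequencies: there:9, be:4, that:4, lose:3, his:3, night:3, quiet:1, have:1, red:1
N = 29. Frequency spectrum: V_1=3, V_3=3, V_4=2, V_9=1
M₂ = 1²·3 + 3²·3 + 4²·2 + 9²·1 = 143
K = 10000 × (143 − 29) / 29² = 1355.53

1355.53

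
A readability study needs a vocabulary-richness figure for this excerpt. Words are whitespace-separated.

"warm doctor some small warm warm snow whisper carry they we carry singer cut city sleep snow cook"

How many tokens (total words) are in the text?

Tokens: warm, doctor, some, small, warm, warm, snow, whisper, carry, they, we, carry, singer, cut, city, sleep, snow, cook
N = 18

18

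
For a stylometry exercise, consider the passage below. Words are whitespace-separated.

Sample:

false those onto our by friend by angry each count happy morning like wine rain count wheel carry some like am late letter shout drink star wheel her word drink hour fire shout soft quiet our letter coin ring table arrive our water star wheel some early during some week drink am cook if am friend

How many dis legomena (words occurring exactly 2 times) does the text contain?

Frequencies: our:3, wheel:3, some:3, am:3, drink:3, by:2, friend:2, count:2, like:2, letter:2, shout:2, star:2, false:1, those:1, onto:1, angry:1, each:1, happy:1, morning:1, wine:1, … (19 more, each freq 1)
Words with frequency 2: by, count, friend, letter, like, shout, star

7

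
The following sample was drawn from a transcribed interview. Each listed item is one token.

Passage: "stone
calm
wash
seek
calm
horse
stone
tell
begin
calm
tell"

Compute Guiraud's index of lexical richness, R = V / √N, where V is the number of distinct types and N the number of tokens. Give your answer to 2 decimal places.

N = 11, V = 7.
√N = 3.316625
R = 7 / 3.316625 = 2.11

2.11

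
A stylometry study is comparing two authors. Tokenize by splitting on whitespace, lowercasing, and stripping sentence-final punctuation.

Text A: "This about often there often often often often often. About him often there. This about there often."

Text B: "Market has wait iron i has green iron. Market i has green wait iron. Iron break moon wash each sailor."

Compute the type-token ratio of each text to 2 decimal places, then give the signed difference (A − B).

TTR(A) = 5/17 = 0.29
TTR(B) = 11/20 = 0.55
Difference = 0.29 − 0.55 = -0.26

-0.26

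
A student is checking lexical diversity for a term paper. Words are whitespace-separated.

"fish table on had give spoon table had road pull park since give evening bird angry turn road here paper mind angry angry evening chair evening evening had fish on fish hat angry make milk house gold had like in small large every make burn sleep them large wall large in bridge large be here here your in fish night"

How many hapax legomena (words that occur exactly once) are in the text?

24

Frequencies: fish:4, had:4, evening:4, angry:4, large:4, here:3, in:3, table:2, on:2, give:2, road:2, make:2, spoon:1, pull:1, park:1, since:1, bird:1, turn:1, paper:1, mind:1, … (16 more, each freq 1)
Hapax (freq=1): be, bird, bridge, burn, chair, every, gold, hat, house, like, milk, mind, night, paper, park, pull, since, sleep, small, spoon, them, turn, wall, your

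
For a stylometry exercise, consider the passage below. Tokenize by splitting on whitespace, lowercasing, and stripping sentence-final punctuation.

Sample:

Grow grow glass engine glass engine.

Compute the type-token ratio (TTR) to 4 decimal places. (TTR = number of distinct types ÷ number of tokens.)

0.5000

N = 6 tokens, V = 3 types.
TTR = V / N = 3 / 6 = 0.5000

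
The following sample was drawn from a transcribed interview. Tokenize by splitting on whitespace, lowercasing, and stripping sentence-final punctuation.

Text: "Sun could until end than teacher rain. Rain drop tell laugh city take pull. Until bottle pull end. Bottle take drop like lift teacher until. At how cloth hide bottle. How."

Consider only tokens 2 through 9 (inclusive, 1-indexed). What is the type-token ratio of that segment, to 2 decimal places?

Segment tokens 2–9: could, until, end, than, teacher, rain, rain, drop
Segment N = 8, segment V = 7.
TTR = 7 / 8 = 0.88

0.88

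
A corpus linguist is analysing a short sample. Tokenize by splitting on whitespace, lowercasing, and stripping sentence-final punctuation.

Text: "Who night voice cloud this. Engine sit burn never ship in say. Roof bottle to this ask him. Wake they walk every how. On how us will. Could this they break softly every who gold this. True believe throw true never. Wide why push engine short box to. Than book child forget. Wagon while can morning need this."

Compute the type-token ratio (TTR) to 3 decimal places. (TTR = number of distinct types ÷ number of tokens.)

N = 58 tokens, V = 46 types.
TTR = V / N = 46 / 58 = 0.793

0.793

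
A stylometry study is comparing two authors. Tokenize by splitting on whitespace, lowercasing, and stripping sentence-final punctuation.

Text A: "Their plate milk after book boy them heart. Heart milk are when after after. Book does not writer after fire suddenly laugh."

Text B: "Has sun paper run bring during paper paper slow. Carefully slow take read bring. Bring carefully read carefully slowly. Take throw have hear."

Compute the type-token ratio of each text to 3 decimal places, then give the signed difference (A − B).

0.118

TTR(A) = 16/22 = 0.727
TTR(B) = 14/23 = 0.609
Difference = 0.727 − 0.609 = 0.118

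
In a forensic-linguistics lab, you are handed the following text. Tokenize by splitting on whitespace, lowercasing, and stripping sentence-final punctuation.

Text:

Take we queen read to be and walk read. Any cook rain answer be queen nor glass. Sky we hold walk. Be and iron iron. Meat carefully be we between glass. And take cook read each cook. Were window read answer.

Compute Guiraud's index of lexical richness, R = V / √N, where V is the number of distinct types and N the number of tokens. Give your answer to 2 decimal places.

3.59

N = 41, V = 23.
√N = 6.403124
R = 23 / 6.403124 = 3.59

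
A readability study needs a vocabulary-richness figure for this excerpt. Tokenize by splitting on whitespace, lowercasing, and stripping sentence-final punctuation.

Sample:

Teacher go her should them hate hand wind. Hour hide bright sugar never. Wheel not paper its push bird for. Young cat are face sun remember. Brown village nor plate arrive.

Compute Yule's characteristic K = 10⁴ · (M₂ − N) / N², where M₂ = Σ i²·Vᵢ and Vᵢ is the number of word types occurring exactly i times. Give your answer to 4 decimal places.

0.0000

Frequencies: teacher:1, go:1, her:1, should:1, them:1, hate:1, hand:1, wind:1, hour:1, hide:1, bright:1, sugar:1, never:1, wheel:1, not:1, paper:1, its:1, push:1, bird:1, for:1, … (11 more, each freq 1)
N = 31. Frequency spectrum: V_1=31
M₂ = 1²·31 = 31
K = 10000 × (31 − 31) / 31² = 0.0000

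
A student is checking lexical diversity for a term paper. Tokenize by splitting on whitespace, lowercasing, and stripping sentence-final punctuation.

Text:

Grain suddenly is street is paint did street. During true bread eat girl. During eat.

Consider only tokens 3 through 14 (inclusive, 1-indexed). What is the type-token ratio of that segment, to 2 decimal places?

Segment tokens 3–14: is, street, is, paint, did, street, during, true, bread, eat, girl, during
Segment N = 12, segment V = 9.
TTR = 9 / 12 = 0.75

0.75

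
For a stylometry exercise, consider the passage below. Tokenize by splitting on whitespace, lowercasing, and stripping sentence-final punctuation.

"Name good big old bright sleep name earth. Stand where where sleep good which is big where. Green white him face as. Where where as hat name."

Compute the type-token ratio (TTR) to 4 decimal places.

0.6296

N = 27 tokens, V = 17 types.
TTR = V / N = 17 / 27 = 0.6296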